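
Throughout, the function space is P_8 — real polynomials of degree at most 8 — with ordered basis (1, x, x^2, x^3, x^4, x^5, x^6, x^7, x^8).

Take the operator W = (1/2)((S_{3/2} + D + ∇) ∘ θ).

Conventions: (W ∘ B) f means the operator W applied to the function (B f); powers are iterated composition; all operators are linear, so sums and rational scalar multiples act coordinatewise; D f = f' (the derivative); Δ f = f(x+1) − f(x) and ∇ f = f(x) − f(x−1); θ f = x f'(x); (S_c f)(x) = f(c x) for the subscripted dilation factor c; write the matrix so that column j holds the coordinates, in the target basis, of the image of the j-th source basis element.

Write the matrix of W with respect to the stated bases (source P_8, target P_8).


the matrix is [[0, 1, -1, 3/2, -2, 5/2, -3, 7/2, -4]; [0, 3/4, 4, -9/2, 8, -25/2, 18, -49/2, 32]; [0, 0, 9/4, 9, -12, 25, -45, 147/2, -112]; [0, 0, 0, 81/16, 16, -25, 60, -245/2, 224]; [0, 0, 0, 0, 81/8, 25, -45, 245/2, -280]; [0, 0, 0, 0, 0, 1215/64, 36, -147/2, 224]; [0, 0, 0, 0, 0, 0, 2187/64, 49, -112]; [0, 0, 0, 0, 0, 0, 0, 15309/256, 64]; [0, 0, 0, 0, 0, 0, 0, 0, 6561/64]] (rows listed top to bottom)

image of 1: 0
image of x: (3/4)x + 1
image of x^2: (9/4)x^2 + 4x - 1
image of x^3: (81/16)x^3 + 9x^2 - (9/2)x + 3/2
image of x^4: (81/8)x^4 + 16x^3 - 12x^2 + 8x - 2
image of x^5: (1215/64)x^5 + 25x^4 - 25x^3 + 25x^2 - (25/2)x + 5/2
image of x^6: (2187/64)x^6 + 36x^5 - 45x^4 + 60x^3 - 45x^2 + 18x - 3
image of x^7: (15309/256)x^7 + 49x^6 - (147/2)x^5 + (245/2)x^4 - (245/2)x^3 + (147/2)x^2 - (49/2)x + 7/2
image of x^8: (6561/64)x^8 + 64x^7 - 112x^6 + 224x^5 - 280x^4 + 224x^3 - 112x^2 + 32x - 4
each image's coordinates form column j of the matrix


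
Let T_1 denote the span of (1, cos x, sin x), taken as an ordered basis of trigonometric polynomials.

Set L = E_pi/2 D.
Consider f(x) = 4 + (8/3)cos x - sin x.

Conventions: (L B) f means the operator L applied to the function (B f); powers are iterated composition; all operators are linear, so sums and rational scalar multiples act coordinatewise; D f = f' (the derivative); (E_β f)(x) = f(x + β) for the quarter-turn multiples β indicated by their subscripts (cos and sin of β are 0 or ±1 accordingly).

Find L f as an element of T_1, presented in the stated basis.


D f = -cos x - (8/3)sin x
E_pi/2 D f = -(8/3)cos x + sin x

the image equals g(x) = -(8/3)cos x + sin x


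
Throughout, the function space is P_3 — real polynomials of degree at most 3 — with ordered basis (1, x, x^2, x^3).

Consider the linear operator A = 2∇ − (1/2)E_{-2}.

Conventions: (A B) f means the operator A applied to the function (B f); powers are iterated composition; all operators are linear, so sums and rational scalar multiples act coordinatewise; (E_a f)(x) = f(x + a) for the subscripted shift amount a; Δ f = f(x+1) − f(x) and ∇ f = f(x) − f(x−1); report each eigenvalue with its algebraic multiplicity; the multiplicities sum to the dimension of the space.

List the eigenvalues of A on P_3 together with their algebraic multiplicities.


image of 1: -1/2
image of x: -(1/2)x + 3
image of x^2: -(1/2)x^2 + 6x - 4
image of x^3: -(1/2)x^3 + 9x^2 - 12x + 6
the matrix is upper triangular; its diagonal is (-1/2, -1/2, -1/2, -1/2)
for a triangular matrix the eigenvalues are the diagonal entries, with algebraic multiplicity their repetition count

λ = -1/2 (multiplicity 4)


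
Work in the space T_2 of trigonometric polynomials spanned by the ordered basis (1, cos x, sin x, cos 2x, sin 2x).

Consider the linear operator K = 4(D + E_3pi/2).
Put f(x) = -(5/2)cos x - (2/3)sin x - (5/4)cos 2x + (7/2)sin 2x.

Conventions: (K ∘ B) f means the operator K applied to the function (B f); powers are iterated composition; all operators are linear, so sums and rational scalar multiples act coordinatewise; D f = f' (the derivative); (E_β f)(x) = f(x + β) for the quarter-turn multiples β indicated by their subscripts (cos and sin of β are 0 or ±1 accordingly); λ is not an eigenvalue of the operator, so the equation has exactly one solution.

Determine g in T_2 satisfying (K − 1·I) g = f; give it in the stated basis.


the image equals g(x) = (5/2)cos x + (2/3)sin x - (87/356)cos 2x - (55/178)sin 2x

write g with unknown coordinates in the stated basis and equate coefficients in (K − 1·I) g = f
solving from the highest basis element down gives g = (5/2)cos x + (2/3)sin x - (87/356)cos 2x - (55/178)sin 2x
check: K g = -(133/89)cos 2x + (284/89)sin 2x
so K g − 1·g = -(5/2)cos x - (2/3)sin x - (5/4)cos 2x + (7/2)sin 2x = f ✓


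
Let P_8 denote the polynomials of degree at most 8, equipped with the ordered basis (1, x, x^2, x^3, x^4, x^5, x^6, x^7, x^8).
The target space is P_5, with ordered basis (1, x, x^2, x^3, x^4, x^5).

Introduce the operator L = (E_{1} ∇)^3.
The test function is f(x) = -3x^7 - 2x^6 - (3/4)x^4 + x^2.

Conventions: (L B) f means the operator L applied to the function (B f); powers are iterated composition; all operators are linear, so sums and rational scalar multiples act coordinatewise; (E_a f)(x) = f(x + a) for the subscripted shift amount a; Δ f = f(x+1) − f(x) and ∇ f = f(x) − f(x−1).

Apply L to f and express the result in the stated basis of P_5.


g(x) = -630x^4 - 4020x^3 - 10530x^2 - 13158x - 6525

∇ f = -21x^6 + 51x^5 - 75x^4 + 62x^3 - (57/2)x^2 + 8x - 5/4
E_{1} ∇ f = -21x^6 - 75x^5 - 135x^4 - 148x^3 - (195/2)x^2 - 34x - 19/4
∇ (E_{1} ∇) f = -126x^5 - 60x^4 - 210x^3 - 69x^2 - 42x - 7/2
E_{1} ∇ (E_{1} ∇) f = -126x^5 - 690x^4 - 1710x^3 - 2319x^2 - 1680x - 1021/2
∇ (E_{1} ∇) (E_{1} ∇) f = -630x^4 - 1500x^3 - 2250x^2 - 1638x - 507
E_{1} ∇ (E_{1} ∇) (E_{1} ∇) f = -630x^4 - 4020x^3 - 10530x^2 - 13158x - 6525


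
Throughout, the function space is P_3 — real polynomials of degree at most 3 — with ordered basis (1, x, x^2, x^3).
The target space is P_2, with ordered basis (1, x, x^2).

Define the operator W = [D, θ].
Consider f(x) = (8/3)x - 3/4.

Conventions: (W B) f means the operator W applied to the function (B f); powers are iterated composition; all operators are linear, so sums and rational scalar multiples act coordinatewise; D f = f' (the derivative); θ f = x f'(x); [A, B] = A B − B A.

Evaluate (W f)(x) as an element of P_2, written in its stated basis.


the image equals g(x) = 8/3

θ f = (8/3)x
D θ f = 8/3
D f = 8/3
θ D f = 0
[D, θ] f = 8/3


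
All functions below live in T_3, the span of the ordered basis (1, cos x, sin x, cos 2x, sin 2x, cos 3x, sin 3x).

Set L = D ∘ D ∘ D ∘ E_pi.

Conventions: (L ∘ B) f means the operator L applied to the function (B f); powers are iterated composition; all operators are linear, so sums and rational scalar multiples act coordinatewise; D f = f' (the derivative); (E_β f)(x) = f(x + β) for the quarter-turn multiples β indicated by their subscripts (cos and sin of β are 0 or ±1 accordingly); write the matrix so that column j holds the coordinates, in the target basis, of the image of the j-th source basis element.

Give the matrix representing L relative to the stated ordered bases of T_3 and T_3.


image of 1: 0
image of cos x: -sin x
image of sin x: cos x
image of cos 2x: 8sin 2x
image of sin 2x: -8cos 2x
image of cos 3x: -27sin 3x
image of sin 3x: 27cos 3x
each image's coordinates form column j of the matrix

the matrix is [[0, 0, 0, 0, 0, 0, 0]; [0, 0, 1, 0, 0, 0, 0]; [0, -1, 0, 0, 0, 0, 0]; [0, 0, 0, 0, -8, 0, 0]; [0, 0, 0, 8, 0, 0, 0]; [0, 0, 0, 0, 0, 0, 27]; [0, 0, 0, 0, 0, -27, 0]] (rows listed top to bottom)


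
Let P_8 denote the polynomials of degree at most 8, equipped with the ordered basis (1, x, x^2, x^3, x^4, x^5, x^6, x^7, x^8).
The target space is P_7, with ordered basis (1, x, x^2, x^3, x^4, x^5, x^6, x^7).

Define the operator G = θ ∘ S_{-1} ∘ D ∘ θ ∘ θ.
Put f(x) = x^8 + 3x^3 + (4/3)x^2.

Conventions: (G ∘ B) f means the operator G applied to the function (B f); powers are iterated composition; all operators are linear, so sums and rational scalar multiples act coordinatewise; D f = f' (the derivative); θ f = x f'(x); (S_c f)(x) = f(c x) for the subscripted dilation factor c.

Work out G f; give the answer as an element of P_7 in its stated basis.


θ f = 8x^8 + 9x^3 + (8/3)x^2
θ θ f = 64x^8 + 27x^3 + (16/3)x^2
D θ θ f = 512x^7 + 81x^2 + (32/3)x
S_{-1} D θ θ f = -512x^7 + 81x^2 - (32/3)x
θ S_{-1} D θ θ f = -3584x^7 + 162x^2 - (32/3)x

g(x) = -3584x^7 + 162x^2 - (32/3)x


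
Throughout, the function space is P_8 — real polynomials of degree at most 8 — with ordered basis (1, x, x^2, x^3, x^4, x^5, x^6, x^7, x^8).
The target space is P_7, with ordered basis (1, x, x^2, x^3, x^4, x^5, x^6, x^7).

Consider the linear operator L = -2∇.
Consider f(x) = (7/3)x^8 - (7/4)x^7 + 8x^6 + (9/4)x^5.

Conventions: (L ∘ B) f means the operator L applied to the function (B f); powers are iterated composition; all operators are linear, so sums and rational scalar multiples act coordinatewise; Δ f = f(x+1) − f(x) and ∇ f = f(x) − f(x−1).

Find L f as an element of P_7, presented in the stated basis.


the image equals g(x) = -(112/3)x^7 + (931/6)x^6 - (2585/6)x^5 + (2000/3)x^4 - (3953/6)x^3 + (2395/6)x^2 - (406/3)x + 59/3

∇ f = (56/3)x^7 - (931/12)x^6 + (2585/12)x^5 - (1000/3)x^4 + (3953/12)x^3 - (2395/12)x^2 + (203/3)x - 59/6
(-2∇) f = -(112/3)x^7 + (931/6)x^6 - (2585/6)x^5 + (2000/3)x^4 - (3953/6)x^3 + (2395/6)x^2 - (406/3)x + 59/3


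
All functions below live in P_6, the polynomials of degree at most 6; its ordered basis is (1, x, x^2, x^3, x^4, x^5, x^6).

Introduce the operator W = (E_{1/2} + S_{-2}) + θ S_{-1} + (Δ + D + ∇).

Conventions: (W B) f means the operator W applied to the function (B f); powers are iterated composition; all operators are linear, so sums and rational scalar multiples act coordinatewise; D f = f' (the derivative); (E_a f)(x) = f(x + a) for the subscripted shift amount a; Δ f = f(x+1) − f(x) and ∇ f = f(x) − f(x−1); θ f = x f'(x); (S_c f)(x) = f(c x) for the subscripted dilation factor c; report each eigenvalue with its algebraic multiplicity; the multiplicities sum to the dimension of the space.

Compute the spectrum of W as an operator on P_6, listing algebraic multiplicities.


image of 1: 2
image of x: -2x + 7/2
image of x^2: 7x^2 + 7x + 1/4
image of x^3: -10x^3 + (21/2)x^2 + (3/4)x + 17/8
image of x^4: 21x^4 + 14x^3 + (3/2)x^2 + (17/2)x + 1/16
image of x^5: -36x^5 + (35/2)x^4 + (5/2)x^3 + (85/4)x^2 + (5/16)x + 65/32
image of x^6: 71x^6 + 21x^5 + (15/4)x^4 + (85/2)x^3 + (15/16)x^2 + (195/16)x + 1/64
the matrix is upper triangular; its diagonal is (2, -2, 7, -10, 21, -36, 71)
for a triangular matrix the eigenvalues are the diagonal entries, with algebraic multiplicity their repetition count

λ = -36 (multiplicity 1), λ = -10 (multiplicity 1), λ = -2 (multiplicity 1), λ = 2 (multiplicity 1), λ = 7 (multiplicity 1), λ = 21 (multiplicity 1), λ = 71 (multiplicity 1)


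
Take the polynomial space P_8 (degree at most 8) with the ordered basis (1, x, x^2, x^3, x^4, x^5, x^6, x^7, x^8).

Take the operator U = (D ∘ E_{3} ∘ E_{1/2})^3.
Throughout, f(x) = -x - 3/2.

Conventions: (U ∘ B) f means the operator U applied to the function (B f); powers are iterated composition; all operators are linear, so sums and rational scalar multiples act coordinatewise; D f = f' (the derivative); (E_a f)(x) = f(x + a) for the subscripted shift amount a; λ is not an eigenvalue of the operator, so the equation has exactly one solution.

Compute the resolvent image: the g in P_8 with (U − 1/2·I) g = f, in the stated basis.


write g with unknown coordinates in the stated basis and equate coefficients in (U − 1/2·I) g = f
solving from the highest basis element down gives g = 2x + 3
check: U g = 0
so U g − 1/2·g = -x - 3/2 = f ✓

the result is g(x) = 2x + 3


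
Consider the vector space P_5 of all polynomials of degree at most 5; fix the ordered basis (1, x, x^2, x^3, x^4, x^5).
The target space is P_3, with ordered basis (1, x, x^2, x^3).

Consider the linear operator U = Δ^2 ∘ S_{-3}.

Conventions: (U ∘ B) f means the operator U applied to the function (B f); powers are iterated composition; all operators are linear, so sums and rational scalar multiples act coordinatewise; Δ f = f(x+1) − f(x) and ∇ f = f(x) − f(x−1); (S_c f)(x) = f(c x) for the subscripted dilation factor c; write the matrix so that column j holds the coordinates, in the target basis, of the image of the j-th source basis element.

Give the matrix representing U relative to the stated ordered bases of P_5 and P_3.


the matrix is [[0, 0, 18, -162, 1134, -7290]; [0, 0, 0, -162, 1944, -17010]; [0, 0, 0, 0, 972, -14580]; [0, 0, 0, 0, 0, -4860]] (rows listed top to bottom)

image of 1: 0
image of x: 0
image of x^2: 18
image of x^3: -162x - 162
image of x^4: 972x^2 + 1944x + 1134
image of x^5: -4860x^3 - 14580x^2 - 17010x - 7290
each image's coordinates form column j of the matrix


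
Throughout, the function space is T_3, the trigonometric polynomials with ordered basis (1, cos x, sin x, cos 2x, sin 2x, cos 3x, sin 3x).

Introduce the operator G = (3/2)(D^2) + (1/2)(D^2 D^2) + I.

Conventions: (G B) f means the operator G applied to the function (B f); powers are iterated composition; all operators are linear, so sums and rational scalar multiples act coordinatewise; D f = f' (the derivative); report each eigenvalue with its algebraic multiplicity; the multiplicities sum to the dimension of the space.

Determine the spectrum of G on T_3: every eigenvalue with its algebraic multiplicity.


λ = 0 (multiplicity 2), λ = 1 (multiplicity 1), λ = 3 (multiplicity 2), λ = 28 (multiplicity 2)

image of 1: 1
image of cos x: 0
image of sin x: 0
image of cos 2x: 3cos 2x
image of sin 2x: 3sin 2x
image of cos 3x: 28cos 3x
image of sin 3x: 28sin 3x
the matrix is diagonal; its diagonal is (1, 0, 0, 3, 3, 28, 28)
for a triangular matrix the eigenvalues are the diagonal entries, with algebraic multiplicity their repetition count


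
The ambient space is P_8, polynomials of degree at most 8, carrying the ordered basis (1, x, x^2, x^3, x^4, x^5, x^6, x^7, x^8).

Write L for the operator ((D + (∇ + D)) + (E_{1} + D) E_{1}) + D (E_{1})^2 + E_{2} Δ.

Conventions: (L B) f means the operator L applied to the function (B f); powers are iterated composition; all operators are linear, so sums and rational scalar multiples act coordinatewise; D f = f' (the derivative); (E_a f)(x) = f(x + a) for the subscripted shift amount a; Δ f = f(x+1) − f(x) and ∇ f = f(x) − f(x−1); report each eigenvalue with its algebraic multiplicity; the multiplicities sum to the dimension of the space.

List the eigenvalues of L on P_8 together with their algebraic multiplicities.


image of 1: 1
image of x: x + 8
image of x^2: x^2 + 16x + 14
image of x^3: x^3 + 24x^2 + 42x + 43
image of x^4: x^4 + 32x^3 + 84x^2 + 172x + 116
image of x^5: x^5 + 40x^4 + 140x^3 + 430x^2 + 580x + 329
image of x^6: x^6 + 48x^5 + 210x^4 + 860x^3 + 1740x^2 + 1974x + 926
image of x^7: x^7 + 56x^6 + 294x^5 + 1505x^4 + 4060x^3 + 6909x^2 + 6482x + 2643
image of x^8: x^8 + 64x^7 + 392x^6 + 2408x^5 + 8120x^4 + 18424x^3 + 25928x^2 + 21144x + 7592
the matrix is upper triangular; its diagonal is (1, 1, 1, 1, 1, 1, 1, 1, 1)
for a triangular matrix the eigenvalues are the diagonal entries, with algebraic multiplicity their repetition count

λ = 1 (multiplicity 9)


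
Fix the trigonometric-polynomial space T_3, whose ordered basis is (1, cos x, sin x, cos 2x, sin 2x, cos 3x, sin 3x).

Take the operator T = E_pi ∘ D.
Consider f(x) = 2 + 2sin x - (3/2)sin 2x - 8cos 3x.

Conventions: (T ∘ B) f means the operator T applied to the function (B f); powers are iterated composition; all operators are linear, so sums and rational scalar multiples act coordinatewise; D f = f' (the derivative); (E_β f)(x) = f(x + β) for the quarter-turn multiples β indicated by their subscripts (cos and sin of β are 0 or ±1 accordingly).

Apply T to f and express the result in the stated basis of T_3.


D f = 2cos x - 3cos 2x + 24sin 3x
E_pi D f = -2cos x - 3cos 2x - 24sin 3x

g(x) = -2cos x - 3cos 2x - 24sin 3x


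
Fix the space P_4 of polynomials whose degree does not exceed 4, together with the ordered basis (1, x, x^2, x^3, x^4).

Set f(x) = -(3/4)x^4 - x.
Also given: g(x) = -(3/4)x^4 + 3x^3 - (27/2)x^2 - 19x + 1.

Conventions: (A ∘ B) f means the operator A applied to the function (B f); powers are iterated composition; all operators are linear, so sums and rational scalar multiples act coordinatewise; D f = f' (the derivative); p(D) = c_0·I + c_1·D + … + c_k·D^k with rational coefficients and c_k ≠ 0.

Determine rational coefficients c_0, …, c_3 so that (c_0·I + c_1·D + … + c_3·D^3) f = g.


p(D) = I − D + (3/2)·D^2 + D^3, i.e. c_0 = 1, c_1 = -1, c_2 = 3/2, c_3 = 1

D^0 f = -(3/4)x^4 - x
D^1 f = -3x^3 - 1
D^2 f = -9x^2
D^3 f = -18x
matching coefficients of g against c_0 f + c_1 Df + … from the top degree down determines the c_i
solution: c_0 = 1, c_1 = -1, c_2 = 3/2, c_3 = 1


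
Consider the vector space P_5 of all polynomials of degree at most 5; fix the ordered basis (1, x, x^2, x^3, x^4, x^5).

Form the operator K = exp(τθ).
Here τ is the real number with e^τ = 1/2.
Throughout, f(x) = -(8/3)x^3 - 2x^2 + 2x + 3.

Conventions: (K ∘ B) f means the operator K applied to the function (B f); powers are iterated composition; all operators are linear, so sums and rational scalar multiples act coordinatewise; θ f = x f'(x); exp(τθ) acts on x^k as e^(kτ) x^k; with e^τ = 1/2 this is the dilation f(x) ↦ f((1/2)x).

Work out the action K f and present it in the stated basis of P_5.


exp(τθ) x^k = e^(kτ) x^k; with e^τ = 1/2 this sends x^k to (1/2)^k x^k
x ↦ 1/2 x
x^2 ↦ 1/4 x^2
x^3 ↦ 1/8 x^3
applying this coordinatewise to f: exp(τθ) f = -(1/3)x^3 - (1/2)x^2 + x + 3

the image equals g(x) = -(1/3)x^3 - (1/2)x^2 + x + 3


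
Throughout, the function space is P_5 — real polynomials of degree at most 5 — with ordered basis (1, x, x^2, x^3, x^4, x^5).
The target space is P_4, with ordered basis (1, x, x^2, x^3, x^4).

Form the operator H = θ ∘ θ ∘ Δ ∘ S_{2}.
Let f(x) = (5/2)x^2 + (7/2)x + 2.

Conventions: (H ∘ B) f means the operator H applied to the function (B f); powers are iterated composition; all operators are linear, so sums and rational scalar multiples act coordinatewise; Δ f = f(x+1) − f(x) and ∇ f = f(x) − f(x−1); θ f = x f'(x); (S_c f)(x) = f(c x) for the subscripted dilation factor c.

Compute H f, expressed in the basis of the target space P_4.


g(x) = 20x

S_{2} f = 10x^2 + 7x + 2
Δ S_{2} f = 20x + 17
θ Δ S_{2} f = 20x
θ (θ ∘ Δ ∘ S_{2}) f = 20x


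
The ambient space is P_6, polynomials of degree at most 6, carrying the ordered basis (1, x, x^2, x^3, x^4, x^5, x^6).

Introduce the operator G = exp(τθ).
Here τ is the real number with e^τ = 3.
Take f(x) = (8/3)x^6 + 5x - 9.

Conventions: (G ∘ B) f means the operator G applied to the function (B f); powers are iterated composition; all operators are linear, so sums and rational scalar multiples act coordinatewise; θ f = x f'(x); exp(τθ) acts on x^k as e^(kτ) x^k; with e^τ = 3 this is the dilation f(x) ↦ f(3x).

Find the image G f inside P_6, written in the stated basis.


the result is g(x) = 1944x^6 + 15x - 9

exp(τθ) x^k = e^(kτ) x^k; with e^τ = 3 this sends x^k to 3^k x^k
x ↦ 3 x
x^6 ↦ 729 x^6
applying this coordinatewise to f: exp(τθ) f = 1944x^6 + 15x - 9


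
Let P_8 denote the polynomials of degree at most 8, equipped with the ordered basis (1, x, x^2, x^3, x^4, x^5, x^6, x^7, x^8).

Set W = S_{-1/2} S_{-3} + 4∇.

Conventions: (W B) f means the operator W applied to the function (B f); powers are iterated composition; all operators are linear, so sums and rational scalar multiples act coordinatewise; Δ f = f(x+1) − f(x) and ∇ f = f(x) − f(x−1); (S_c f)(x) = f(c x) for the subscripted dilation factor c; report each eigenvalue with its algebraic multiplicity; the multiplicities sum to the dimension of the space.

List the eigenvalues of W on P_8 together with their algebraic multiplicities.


image of 1: 1
image of x: (3/2)x + 4
image of x^2: (9/4)x^2 + 8x - 4
image of x^3: (27/8)x^3 + 12x^2 - 12x + 4
image of x^4: (81/16)x^4 + 16x^3 - 24x^2 + 16x - 4
image of x^5: (243/32)x^5 + 20x^4 - 40x^3 + 40x^2 - 20x + 4
image of x^6: (729/64)x^6 + 24x^5 - 60x^4 + 80x^3 - 60x^2 + 24x - 4
image of x^7: (2187/128)x^7 + 28x^6 - 84x^5 + 140x^4 - 140x^3 + 84x^2 - 28x + 4
image of x^8: (6561/256)x^8 + 32x^7 - 112x^6 + 224x^5 - 280x^4 + 224x^3 - 112x^2 + 32x - 4
the matrix is upper triangular; its diagonal is (1, 3/2, 9/4, 27/8, 81/16, 243/32, 729/64, 2187/128, 6561/256)
for a triangular matrix the eigenvalues are the diagonal entries, with algebraic multiplicity their repetition count

λ = 1 (multiplicity 1), λ = 3/2 (multiplicity 1), λ = 9/4 (multiplicity 1), λ = 27/8 (multiplicity 1), λ = 81/16 (multiplicity 1), λ = 243/32 (multiplicity 1), λ = 729/64 (multiplicity 1), λ = 2187/128 (multiplicity 1), λ = 6561/256 (multiplicity 1)


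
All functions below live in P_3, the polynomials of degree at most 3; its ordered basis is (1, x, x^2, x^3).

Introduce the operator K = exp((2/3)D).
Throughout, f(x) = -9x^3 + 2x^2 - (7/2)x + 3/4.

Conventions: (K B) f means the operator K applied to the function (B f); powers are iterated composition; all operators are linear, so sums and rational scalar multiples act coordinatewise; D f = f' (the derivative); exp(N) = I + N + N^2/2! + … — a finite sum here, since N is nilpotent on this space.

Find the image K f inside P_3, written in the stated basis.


order-1 term: -18x^2 + (8/3)x - 7/3
order-2 term: -12x + 8/9
order-3 term: -8/3
the series for exp((2/3)D) f terminates at order 3
exp((2/3)D) f = -9x^3 - 16x^2 - (77/6)x - 121/36

g(x) = -9x^3 - 16x^2 - (77/6)x - 121/36


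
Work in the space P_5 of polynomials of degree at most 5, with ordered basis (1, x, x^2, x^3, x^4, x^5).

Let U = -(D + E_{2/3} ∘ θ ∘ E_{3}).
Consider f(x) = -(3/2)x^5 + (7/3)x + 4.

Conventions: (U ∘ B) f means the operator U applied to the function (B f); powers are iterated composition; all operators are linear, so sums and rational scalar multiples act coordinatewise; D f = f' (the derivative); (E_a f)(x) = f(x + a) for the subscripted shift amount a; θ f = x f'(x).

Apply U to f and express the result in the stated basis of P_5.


the result is g(x) = (15/2)x^5 + (245/2)x^4 + (2035/3)x^3 + (16940/9)x^2 + (126319/54)x + 72890/81

D f = -(15/2)x^4 + 7/3
E_{3} f = -(3/2)x^5 - (45/2)x^4 - 135x^3 - 405x^2 - (3631/6)x - 707/2
θ E_{3} f = -(15/2)x^5 - 90x^4 - 405x^3 - 810x^2 - (3631/6)x
E_{2/3} θ E_{3} f = -(15/2)x^5 - 115x^4 - (2035/3)x^3 - (16940/9)x^2 - (126319/54)x - 73079/81
(D + E_{2/3} ∘ θ ∘ E_{3}) f = -(15/2)x^5 - (245/2)x^4 - (2035/3)x^3 - (16940/9)x^2 - (126319/54)x - 72890/81
(-(D + E_{2/3} ∘ θ ∘ E_{3})) f = (15/2)x^5 + (245/2)x^4 + (2035/3)x^3 + (16940/9)x^2 + (126319/54)x + 72890/81


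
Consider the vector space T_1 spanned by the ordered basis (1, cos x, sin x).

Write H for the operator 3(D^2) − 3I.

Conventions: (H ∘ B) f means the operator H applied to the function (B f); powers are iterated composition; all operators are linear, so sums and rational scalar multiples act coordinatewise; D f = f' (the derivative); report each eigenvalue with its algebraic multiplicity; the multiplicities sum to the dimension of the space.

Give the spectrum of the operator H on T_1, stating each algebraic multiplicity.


λ = -6 (multiplicity 2), λ = -3 (multiplicity 1)

image of 1: -3
image of cos x: -6cos x
image of sin x: -6sin x
the matrix is diagonal; its diagonal is (-3, -6, -6)
for a triangular matrix the eigenvalues are the diagonal entries, with algebraic multiplicity their repetition count


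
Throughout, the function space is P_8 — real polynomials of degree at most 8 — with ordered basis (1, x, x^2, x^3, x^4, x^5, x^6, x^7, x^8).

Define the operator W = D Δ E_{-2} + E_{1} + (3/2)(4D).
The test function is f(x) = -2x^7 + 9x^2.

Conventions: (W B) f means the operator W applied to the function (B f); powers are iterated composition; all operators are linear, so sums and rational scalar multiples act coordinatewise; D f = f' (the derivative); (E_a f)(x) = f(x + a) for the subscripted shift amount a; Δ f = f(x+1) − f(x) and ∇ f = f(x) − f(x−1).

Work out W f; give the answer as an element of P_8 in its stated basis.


the image equals g(x) = -2x^7 - 98x^6 - 126x^5 + 560x^4 - 2030x^3 + 3117x^2 - 2492x + 907

E_{-2} f = -2x^7 + 28x^6 - 168x^5 + 560x^4 - 1120x^3 + 1353x^2 - 932x + 292
Δ E_{-2} f = -14x^6 + 126x^5 - 490x^4 + 1050x^3 - 1302x^2 + 900x - 281
D Δ E_{-2} f = -84x^5 + 630x^4 - 1960x^3 + 3150x^2 - 2604x + 900
E_{1} f = -2x^7 - 14x^6 - 42x^5 - 70x^4 - 70x^3 - 33x^2 + 4x + 7
D f = -14x^6 + 18x
(4D) f = -56x^6 + 72x
((3/2)(4D)) f = -84x^6 + 108x
(D Δ E_{-2} + E_{1} + (3/2)(4D)) f = -2x^7 - 98x^6 - 126x^5 + 560x^4 - 2030x^3 + 3117x^2 - 2492x + 907


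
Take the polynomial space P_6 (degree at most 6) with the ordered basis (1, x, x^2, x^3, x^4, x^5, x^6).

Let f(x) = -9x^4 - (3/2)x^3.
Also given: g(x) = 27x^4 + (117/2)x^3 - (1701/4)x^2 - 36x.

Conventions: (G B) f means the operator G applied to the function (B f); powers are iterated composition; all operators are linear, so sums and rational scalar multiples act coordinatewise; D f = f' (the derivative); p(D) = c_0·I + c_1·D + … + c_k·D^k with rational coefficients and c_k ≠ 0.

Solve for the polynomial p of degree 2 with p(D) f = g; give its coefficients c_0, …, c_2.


c_0 = -3, c_1 = -3/2, c_2 = 4

D^0 f = -9x^4 - (3/2)x^3
D^1 f = -36x^3 - (9/2)x^2
D^2 f = -108x^2 - 9x
matching coefficients of g against c_0 f + c_1 Df + … from the top degree down determines the c_i
solution: c_0 = -3, c_1 = -3/2, c_2 = 4


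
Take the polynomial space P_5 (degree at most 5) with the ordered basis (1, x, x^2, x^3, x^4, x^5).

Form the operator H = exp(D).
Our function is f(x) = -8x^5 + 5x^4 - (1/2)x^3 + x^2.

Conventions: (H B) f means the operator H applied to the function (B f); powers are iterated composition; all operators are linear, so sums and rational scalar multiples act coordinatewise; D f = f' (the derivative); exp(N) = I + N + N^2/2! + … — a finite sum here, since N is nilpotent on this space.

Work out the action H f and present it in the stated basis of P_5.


order-1 term: -40x^4 + 20x^3 - (3/2)x^2 + 2x
order-2 term: -80x^3 + 30x^2 - (3/2)x + 1
order-3 term: -80x^2 + 20x - 1/2
order-4 term: -40x + 5
order-5 term: -8
the series for exp(D) f terminates at order 5
exp(D) f = -8x^5 - 35x^4 - (121/2)x^3 - (101/2)x^2 - (39/2)x - 5/2

the result is g(x) = -8x^5 - 35x^4 - (121/2)x^3 - (101/2)x^2 - (39/2)x - 5/2


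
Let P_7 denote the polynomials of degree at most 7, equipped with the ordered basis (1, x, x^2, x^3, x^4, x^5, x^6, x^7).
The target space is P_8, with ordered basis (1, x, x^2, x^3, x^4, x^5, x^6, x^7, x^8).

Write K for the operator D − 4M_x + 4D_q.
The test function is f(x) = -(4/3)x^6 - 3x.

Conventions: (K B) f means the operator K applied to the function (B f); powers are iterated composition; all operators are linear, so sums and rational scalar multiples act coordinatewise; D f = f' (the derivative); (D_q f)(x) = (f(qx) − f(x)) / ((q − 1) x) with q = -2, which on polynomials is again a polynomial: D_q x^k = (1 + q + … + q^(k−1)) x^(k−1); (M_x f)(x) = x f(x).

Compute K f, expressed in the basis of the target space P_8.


D f = -8x^5 - 3
M_x f = -(4/3)x^7 - 3x^2
(-4M_x) f = (16/3)x^7 + 12x^2
D_q f = 28x^5 - 3
(4D_q) f = 112x^5 - 12
(D − 4M_x + 4D_q) f = (16/3)x^7 + 104x^5 + 12x^2 - 15

g(x) = (16/3)x^7 + 104x^5 + 12x^2 - 15


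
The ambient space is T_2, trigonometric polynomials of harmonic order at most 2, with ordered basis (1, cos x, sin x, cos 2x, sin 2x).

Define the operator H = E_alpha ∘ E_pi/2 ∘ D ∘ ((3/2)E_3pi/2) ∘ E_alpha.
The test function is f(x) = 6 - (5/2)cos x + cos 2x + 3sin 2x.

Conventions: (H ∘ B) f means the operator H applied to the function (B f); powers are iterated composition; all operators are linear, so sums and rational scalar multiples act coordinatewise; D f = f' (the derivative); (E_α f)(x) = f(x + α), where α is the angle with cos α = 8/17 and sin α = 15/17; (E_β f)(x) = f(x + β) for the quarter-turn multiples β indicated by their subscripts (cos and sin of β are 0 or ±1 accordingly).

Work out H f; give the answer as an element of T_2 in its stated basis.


E_alpha f = 6 - (20/17)cos x + (75/34)sin x + (559/289)cos 2x - (723/289)sin 2x
E_3pi/2 E_alpha f = 6 - (75/34)cos x - (20/17)sin x - (559/289)cos 2x + (723/289)sin 2x
((3/2)E_3pi/2) E_alpha f = 9 - (225/68)cos x - (30/17)sin x - (1677/578)cos 2x + (2169/578)sin 2x
D ((3/2)E_3pi/2) E_alpha f = -(30/17)cos x + (225/68)sin x + (2169/289)cos 2x + (1677/289)sin 2x
E_pi/2 D ((3/2)E_3pi/2) E_alpha f = (225/68)cos x + (30/17)sin x - (2169/289)cos 2x - (1677/289)sin 2x
E_alpha E_pi/2 D ((3/2)E_3pi/2) E_alpha f = (900/289)cos x - (2415/1156)sin x - (53271/83521)cos 2x + (790557/83521)sin 2x

the result is g(x) = (900/289)cos x - (2415/1156)sin x - (53271/83521)cos 2x + (790557/83521)sin 2x


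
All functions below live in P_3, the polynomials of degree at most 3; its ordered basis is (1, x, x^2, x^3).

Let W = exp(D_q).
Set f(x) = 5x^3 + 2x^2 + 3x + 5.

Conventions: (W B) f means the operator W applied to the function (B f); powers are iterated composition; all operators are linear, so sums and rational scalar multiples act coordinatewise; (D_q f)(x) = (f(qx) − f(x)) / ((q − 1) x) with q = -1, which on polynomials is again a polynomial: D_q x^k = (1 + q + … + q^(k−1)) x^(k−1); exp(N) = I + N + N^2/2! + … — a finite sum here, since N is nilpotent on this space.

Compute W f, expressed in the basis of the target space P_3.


the result is g(x) = 5x^3 + 7x^2 + 3x + 8

order-1 term: 5x^2 + 3
the series for exp(D_q) f terminates at order 1
exp(D_q) f = 5x^3 + 7x^2 + 3x + 8


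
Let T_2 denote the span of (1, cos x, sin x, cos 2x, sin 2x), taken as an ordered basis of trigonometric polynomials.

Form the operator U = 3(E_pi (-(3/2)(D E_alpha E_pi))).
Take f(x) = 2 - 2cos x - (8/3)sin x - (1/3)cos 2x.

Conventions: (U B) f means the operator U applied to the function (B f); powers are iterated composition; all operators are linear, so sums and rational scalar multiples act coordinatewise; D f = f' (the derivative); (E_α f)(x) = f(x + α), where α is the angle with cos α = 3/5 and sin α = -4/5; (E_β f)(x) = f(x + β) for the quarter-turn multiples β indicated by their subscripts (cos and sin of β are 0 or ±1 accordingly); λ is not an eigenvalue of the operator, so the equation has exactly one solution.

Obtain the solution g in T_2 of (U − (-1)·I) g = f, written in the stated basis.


the result is g(x) = 2 - (40/281)cos x + (740/843)sin x + (191/4854)cos 2x - (21/1618)sin 2x

write g with unknown coordinates in the stated basis and equate coefficients in (U − (-1)·I) g = f
solving from the highest basis element down gives g = 2 - (40/281)cos x + (740/843)sin x + (191/4854)cos 2x - (21/1618)sin 2x
check: U g = -(522/281)cos x - (996/281)sin x - (603/1618)cos 2x + (21/1618)sin 2x
so U g − (-1)·g = 2 - 2cos x - (8/3)sin x - (1/3)cos 2x = f ✓


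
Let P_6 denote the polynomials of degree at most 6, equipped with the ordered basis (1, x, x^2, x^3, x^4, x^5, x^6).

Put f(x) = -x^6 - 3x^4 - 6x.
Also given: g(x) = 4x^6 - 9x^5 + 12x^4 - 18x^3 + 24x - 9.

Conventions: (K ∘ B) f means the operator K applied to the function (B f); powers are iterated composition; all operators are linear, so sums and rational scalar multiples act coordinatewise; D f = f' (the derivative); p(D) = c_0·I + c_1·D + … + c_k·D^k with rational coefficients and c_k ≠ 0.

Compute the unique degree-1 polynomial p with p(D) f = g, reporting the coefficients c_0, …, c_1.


D^0 f = -x^6 - 3x^4 - 6x
D^1 f = -6x^5 - 12x^3 - 6
matching coefficients of g against c_0 f + c_1 Df + … from the top degree down determines the c_i
solution: c_0 = -4, c_1 = 3/2

c_0 = -4, c_1 = 3/2


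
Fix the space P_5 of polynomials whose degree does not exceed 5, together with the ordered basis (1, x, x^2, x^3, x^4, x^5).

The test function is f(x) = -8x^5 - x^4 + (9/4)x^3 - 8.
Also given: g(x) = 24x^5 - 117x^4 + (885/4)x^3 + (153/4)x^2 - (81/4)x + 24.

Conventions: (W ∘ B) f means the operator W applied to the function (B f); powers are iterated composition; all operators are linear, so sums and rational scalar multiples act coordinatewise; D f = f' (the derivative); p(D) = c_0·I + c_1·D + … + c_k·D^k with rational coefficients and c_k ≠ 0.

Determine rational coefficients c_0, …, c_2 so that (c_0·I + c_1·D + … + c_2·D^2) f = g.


D^0 f = -8x^5 - x^4 + (9/4)x^3 - 8
D^1 f = -40x^4 - 4x^3 + (27/4)x^2
D^2 f = -160x^3 - 12x^2 + (27/2)x
matching coefficients of g against c_0 f + c_1 Df + … from the top degree down determines the c_i
solution: c_0 = -3, c_1 = 3, c_2 = -3/2

p(D) = -3·I + 3·D − (3/2)·D^2, i.e. c_0 = -3, c_1 = 3, c_2 = -3/2


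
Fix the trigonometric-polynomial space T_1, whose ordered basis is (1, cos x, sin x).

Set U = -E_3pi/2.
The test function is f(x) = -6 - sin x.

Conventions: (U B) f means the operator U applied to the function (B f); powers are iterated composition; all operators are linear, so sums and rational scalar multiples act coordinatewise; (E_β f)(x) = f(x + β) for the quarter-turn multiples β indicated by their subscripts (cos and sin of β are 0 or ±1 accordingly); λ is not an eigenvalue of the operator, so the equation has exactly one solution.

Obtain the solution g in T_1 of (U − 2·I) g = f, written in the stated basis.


write g with unknown coordinates in the stated basis and equate coefficients in (U − 2·I) g = f
solving from the highest basis element down gives g = 2 + (1/5)cos x + (2/5)sin x
check: U g = -2 + (2/5)cos x - (1/5)sin x
so U g − 2·g = -6 - sin x = f ✓

the image equals g(x) = 2 + (1/5)cos x + (2/5)sin x


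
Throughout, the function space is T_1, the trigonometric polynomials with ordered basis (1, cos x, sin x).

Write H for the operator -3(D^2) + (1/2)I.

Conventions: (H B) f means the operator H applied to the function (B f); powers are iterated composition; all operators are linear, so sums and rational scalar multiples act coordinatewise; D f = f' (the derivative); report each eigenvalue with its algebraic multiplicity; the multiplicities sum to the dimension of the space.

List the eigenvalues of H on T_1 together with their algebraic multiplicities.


image of 1: 1/2
image of cos x: (7/2)cos x
image of sin x: (7/2)sin x
the matrix is diagonal; its diagonal is (1/2, 7/2, 7/2)
for a triangular matrix the eigenvalues are the diagonal entries, with algebraic multiplicity their repetition count

λ = 1/2 (multiplicity 1), λ = 7/2 (multiplicity 2)


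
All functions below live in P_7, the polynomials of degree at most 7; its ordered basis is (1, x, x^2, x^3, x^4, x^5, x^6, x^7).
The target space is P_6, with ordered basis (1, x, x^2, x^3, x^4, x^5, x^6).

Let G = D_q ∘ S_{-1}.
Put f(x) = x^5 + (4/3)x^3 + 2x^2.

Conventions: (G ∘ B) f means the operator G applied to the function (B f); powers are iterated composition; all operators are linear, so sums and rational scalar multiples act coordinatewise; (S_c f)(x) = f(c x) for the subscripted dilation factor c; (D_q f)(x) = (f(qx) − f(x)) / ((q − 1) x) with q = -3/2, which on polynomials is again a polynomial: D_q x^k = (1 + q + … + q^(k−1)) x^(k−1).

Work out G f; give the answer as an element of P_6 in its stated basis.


the image equals g(x) = -(55/16)x^4 - (7/3)x^2 - x

S_{-1} f = -x^5 - (4/3)x^3 + 2x^2
D_q S_{-1} f = -(55/16)x^4 - (7/3)x^2 - x


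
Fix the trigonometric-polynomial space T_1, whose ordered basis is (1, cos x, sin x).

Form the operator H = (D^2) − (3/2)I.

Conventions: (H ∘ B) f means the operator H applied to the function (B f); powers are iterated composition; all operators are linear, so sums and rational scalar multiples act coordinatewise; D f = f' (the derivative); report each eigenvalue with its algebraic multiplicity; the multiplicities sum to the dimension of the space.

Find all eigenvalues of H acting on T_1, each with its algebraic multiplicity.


λ = -5/2 (multiplicity 2), λ = -3/2 (multiplicity 1)

image of 1: -3/2
image of cos x: -(5/2)cos x
image of sin x: -(5/2)sin x
the matrix is diagonal; its diagonal is (-3/2, -5/2, -5/2)
for a triangular matrix the eigenvalues are the diagonal entries, with algebraic multiplicity their repetition count


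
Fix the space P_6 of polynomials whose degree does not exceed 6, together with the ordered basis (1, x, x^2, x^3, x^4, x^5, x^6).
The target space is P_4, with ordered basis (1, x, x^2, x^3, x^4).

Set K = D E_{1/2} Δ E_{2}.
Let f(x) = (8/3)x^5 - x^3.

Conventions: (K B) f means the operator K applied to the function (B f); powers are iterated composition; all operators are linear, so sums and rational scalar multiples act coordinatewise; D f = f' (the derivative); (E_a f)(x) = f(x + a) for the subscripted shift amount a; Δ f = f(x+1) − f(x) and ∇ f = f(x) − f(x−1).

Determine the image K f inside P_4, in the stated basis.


the result is g(x) = (160/3)x^3 + 480x^2 + (4342/3)x + 1462

E_{2} f = (8/3)x^5 + (80/3)x^4 + (317/3)x^3 + (622/3)x^2 + (604/3)x + 232/3
Δ E_{2} f = (40/3)x^4 + (400/3)x^3 + (1511/3)x^2 + (2555/3)x + 1631/3
E_{1/2} (Δ E_{2}) f = (40/3)x^4 + 160x^3 + (2171/3)x^2 + 1462x + 13355/12
D E_{1/2} (Δ E_{2}) f = (160/3)x^3 + 480x^2 + (4342/3)x + 1462


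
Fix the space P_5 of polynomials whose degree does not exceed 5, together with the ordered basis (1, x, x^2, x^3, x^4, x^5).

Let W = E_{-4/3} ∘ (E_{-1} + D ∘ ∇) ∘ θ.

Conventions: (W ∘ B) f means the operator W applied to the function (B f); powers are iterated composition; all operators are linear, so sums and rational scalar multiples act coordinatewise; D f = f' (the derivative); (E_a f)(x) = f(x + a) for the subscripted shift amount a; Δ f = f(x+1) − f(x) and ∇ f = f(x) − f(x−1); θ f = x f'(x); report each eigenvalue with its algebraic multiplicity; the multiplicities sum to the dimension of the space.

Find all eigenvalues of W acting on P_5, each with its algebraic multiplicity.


λ = 0 (multiplicity 1), λ = 1 (multiplicity 1), λ = 2 (multiplicity 1), λ = 3 (multiplicity 1), λ = 4 (multiplicity 1), λ = 5 (multiplicity 1)

image of 1: 0
image of x: x - 7/3
image of x^2: 2x^2 - (28/3)x + 134/9
image of x^3: 3x^3 - 21x^2 + 67x - 640/9
image of x^4: 4x^4 - (112/3)x^3 + (536/3)x^2 - (10240/27)x + 22996/81
image of x^5: 5x^5 - (175/3)x^4 + (3350/9)x^3 - (32000/27)x^2 + (143725/81)x - 244910/243
the matrix is upper triangular; its diagonal is (0, 1, 2, 3, 4, 5)
for a triangular matrix the eigenvalues are the diagonal entries, with algebraic multiplicity their repetition count


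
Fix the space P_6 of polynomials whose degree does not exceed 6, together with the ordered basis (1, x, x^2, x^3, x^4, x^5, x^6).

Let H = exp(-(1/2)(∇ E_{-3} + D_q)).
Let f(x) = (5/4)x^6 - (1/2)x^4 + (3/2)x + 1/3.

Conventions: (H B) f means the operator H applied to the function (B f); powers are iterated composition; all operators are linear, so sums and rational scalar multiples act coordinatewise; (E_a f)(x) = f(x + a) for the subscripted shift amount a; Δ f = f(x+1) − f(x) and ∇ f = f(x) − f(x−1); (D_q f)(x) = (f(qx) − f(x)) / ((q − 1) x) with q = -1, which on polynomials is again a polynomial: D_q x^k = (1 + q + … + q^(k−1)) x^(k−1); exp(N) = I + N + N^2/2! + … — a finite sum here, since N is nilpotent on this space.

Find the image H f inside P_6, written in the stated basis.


g(x) = (5/4)x^6 - (15/4)x^5 + (283/4)x^4 - (1193/2)x^3 + (52101/16)x^2 - (63095/6)x + 937207/48

order-1 term: -(15/4)x^5 + (525/8)x^4 - (923/2)x^3 + (13041/8)x^2 - (11567/4)x + 16473/8
order-2 term: (45/8)x^4 - (525/4)x^3 + (23959/16)x^2 - (51891/8)x + 48683/4
order-3 term: -(15/4)x^3 + (1015/8)x^2 - (52669/48)x + 468727/96
order-4 term: (15/8)x^2 - (665/16)x + 38657/96
order-5 term: -(3/8)x + 77/8
order-6 term: 1/16
the series for exp(-(1/2)(∇ E_{-3} + D_q)) f terminates at order 6
exp(-(1/2)(∇ E_{-3} + D_q)) f = (5/4)x^6 - (15/4)x^5 + (283/4)x^4 - (1193/2)x^3 + (52101/16)x^2 - (63095/6)x + 937207/48
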